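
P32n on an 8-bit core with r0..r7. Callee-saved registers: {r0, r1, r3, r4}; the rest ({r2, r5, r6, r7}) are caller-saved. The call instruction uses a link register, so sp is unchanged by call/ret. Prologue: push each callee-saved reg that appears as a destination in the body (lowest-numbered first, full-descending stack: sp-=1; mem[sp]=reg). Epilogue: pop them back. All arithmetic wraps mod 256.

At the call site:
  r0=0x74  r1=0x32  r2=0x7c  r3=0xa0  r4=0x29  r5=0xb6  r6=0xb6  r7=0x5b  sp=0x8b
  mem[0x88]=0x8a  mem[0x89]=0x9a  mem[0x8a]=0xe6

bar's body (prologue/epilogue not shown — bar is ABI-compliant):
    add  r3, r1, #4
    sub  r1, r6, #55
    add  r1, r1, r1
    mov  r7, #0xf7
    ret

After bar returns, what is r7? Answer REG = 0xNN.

REG = 0xf7

prologue: push r1 -> mem[0x8a]=0x32, sp=0x8a
prologue: push r3 -> mem[0x89]=0xa0, sp=0x89
body[0] add  r3, r1, #4 -> r3=0x36
body[1] sub  r1, r6, #55 -> r1=0x7f
body[2] add  r1, r1, r1 -> r1=0xfe
body[3] mov  r7, #0xf7 -> r7=0xf7
epilogue: pop r3=0xa0, sp=0x8a
epilogue: pop r1=0x32, sp=0x8b
r7 is caller-saved -> body value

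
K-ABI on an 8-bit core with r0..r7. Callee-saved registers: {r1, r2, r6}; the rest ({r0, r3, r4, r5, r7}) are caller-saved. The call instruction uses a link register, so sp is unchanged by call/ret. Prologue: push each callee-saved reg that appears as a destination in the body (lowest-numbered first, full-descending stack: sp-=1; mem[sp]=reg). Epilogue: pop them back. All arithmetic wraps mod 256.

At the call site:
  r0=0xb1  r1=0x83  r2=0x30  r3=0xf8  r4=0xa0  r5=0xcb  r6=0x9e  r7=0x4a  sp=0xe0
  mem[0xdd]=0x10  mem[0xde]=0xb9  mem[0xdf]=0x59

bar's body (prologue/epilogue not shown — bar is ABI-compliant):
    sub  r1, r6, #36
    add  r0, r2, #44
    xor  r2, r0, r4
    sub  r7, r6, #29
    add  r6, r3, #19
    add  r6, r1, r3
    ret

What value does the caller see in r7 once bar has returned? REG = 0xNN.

REG = 0x81

prologue: push r1 -> mem[0xdf]=0x83, sp=0xdf
prologue: push r2 -> mem[0xde]=0x30, sp=0xde
prologue: push r6 -> mem[0xdd]=0x9e, sp=0xdd
body[0] sub  r1, r6, #36 -> r1=0x7a
body[1] add  r0, r2, #44 -> r0=0x5c
body[2] xor  r2, r0, r4 -> r2=0xfc
body[3] sub  r7, r6, #29 -> r7=0x81
body[4] add  r6, r3, #19 -> r6=0x0b
body[5] add  r6, r1, r3 -> r6=0x72
epilogue: pop r6=0x9e, sp=0xde
epilogue: pop r2=0x30, sp=0xdf
epilogue: pop r1=0x83, sp=0xe0
r7 is caller-saved -> body value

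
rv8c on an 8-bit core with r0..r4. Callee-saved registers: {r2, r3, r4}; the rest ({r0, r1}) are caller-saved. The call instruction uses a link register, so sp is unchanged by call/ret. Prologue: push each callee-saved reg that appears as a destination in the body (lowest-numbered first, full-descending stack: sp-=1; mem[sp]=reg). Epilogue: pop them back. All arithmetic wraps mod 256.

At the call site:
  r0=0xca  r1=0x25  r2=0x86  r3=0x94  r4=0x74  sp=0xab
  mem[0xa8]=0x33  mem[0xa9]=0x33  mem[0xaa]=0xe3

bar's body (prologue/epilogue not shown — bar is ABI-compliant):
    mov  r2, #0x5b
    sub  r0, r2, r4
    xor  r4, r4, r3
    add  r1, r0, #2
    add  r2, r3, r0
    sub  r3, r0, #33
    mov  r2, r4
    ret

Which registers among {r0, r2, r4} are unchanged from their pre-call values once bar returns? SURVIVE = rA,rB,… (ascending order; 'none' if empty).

SURVIVE = r2,r4

prologue: push r2 -> mem[0xaa]=0x86, sp=0xaa
prologue: push r3 -> mem[0xa9]=0x94, sp=0xa9
prologue: push r4 -> mem[0xa8]=0x74, sp=0xa8
body[0] mov  r2, #0x5b -> r2=0x5b
body[1] sub  r0, r2, r4 -> r0=0xe7
body[2] xor  r4, r4, r3 -> r4=0xe0
body[3] add  r1, r0, #2 -> r1=0xe9
body[4] add  r2, r3, r0 -> r2=0x7b
body[5] sub  r3, r0, #33 -> r3=0xc6
body[6] mov  r2, r4 -> r2=0xe0
epilogue: pop r4=0x74, sp=0xa9
epilogue: pop r3=0x94, sp=0xaa
epilogue: pop r2=0x86, sp=0xab
r0: caller-saved, written=True
r2: callee-saved, written=True
r4: callee-saved, written=True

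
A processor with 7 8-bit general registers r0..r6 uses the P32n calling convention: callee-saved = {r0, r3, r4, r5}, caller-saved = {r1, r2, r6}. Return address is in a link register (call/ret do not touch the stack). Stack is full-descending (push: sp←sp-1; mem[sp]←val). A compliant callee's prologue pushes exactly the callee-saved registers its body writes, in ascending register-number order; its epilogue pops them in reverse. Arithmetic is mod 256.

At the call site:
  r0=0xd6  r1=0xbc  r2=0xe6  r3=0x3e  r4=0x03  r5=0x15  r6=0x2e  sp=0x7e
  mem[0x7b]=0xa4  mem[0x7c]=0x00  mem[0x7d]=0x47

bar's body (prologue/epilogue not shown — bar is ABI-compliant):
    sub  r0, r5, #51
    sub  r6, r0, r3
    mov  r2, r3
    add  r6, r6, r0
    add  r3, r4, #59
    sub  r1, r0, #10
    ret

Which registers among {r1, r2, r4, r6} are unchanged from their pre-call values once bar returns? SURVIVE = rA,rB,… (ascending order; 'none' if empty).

SURVIVE = r4

prologue: push r0 -> mem[0x7d]=0xd6, sp=0x7d
prologue: push r3 -> mem[0x7c]=0x3e, sp=0x7c
body[0] sub  r0, r5, #51 -> r0=0xe2
body[1] sub  r6, r0, r3 -> r6=0xa4
body[2] mov  r2, r3 -> r2=0x3e
body[3] add  r6, r6, r0 -> r6=0x86
body[4] add  r3, r4, #59 -> r3=0x3e
body[5] sub  r1, r0, #10 -> r1=0xd8
epilogue: pop r3=0x3e, sp=0x7d
epilogue: pop r0=0xd6, sp=0x7e
r1: caller-saved, written=True
r2: caller-saved, written=True
r4: callee-saved, written=False
r6: caller-saved, written=True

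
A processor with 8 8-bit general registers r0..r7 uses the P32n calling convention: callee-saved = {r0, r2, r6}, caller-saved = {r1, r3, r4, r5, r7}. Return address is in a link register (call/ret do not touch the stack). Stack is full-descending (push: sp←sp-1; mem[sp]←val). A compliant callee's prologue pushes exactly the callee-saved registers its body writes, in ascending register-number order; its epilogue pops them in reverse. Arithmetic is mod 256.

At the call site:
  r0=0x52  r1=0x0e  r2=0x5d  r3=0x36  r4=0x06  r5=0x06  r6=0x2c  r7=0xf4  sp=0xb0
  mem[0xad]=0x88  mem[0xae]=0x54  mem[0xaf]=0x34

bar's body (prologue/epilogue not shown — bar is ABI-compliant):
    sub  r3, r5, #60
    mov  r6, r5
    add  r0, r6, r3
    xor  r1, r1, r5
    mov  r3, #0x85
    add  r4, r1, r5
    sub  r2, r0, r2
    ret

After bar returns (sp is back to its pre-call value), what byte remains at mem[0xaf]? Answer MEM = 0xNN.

MEM = 0x52

prologue: push r0 -> mem[0xaf]=0x52, sp=0xaf
prologue: push r2 -> mem[0xae]=0x5d, sp=0xae
prologue: push r6 -> mem[0xad]=0x2c, sp=0xad
body[0] sub  r3, r5, #60 -> r3=0xca
body[1] mov  r6, r5 -> r6=0x06
body[2] add  r0, r6, r3 -> r0=0xd0
body[3] xor  r1, r1, r5 -> r1=0x08
body[4] mov  r3, #0x85 -> r3=0x85
body[5] add  r4, r1, r5 -> r4=0x0e
body[6] sub  r2, r0, r2 -> r2=0x73
epilogue: pop r6=0x2c, sp=0xae
epilogue: pop r2=0x5d, sp=0xaf
epilogue: pop r0=0x52, sp=0xb0
prologue pushed ['r0', 'r2', 'r6'] at ['0xaf', '0xae', '0xad']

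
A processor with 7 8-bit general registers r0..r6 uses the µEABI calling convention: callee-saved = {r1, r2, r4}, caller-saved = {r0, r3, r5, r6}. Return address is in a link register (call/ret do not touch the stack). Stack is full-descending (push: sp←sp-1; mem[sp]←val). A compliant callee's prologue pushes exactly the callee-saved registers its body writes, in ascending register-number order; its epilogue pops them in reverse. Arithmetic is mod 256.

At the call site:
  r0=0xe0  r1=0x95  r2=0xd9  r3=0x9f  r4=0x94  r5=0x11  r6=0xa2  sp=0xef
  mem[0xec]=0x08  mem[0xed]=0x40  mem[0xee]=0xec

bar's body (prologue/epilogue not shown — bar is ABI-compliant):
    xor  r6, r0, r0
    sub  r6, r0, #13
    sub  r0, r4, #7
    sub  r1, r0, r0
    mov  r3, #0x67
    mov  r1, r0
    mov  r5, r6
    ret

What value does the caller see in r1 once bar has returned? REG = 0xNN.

prologue: push r1 -> mem[0xee]=0x95, sp=0xee
body[0] xor  r6, r0, r0 -> r6=0x00
body[1] sub  r6, r0, #13 -> r6=0xd3
body[2] sub  r0, r4, #7 -> r0=0x8d
body[3] sub  r1, r0, r0 -> r1=0x00
body[4] mov  r3, #0x67 -> r3=0x67
body[5] mov  r1, r0 -> r1=0x8d
body[6] mov  r5, r6 -> r5=0xd3
epilogue: pop r1=0x95, sp=0xef
r1 is callee-saved -> restored

REG = 0x95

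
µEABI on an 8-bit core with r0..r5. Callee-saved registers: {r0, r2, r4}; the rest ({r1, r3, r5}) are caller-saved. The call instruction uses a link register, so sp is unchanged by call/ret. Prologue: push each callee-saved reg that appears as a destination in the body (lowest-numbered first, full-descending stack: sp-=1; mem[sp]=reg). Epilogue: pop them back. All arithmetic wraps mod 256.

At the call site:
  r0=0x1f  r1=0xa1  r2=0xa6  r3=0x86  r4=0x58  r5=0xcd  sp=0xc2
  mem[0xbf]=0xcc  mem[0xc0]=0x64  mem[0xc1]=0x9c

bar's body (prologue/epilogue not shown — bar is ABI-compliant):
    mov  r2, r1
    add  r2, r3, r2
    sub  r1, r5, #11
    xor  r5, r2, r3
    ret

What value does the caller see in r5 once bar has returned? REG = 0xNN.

REG = 0xa1

prologue: push r2 -> mem[0xc1]=0xa6, sp=0xc1
body[0] mov  r2, r1 -> r2=0xa1
body[1] add  r2, r3, r2 -> r2=0x27
body[2] sub  r1, r5, #11 -> r1=0xc2
body[3] xor  r5, r2, r3 -> r5=0xa1
epilogue: pop r2=0xa6, sp=0xc2
r5 is caller-saved -> body value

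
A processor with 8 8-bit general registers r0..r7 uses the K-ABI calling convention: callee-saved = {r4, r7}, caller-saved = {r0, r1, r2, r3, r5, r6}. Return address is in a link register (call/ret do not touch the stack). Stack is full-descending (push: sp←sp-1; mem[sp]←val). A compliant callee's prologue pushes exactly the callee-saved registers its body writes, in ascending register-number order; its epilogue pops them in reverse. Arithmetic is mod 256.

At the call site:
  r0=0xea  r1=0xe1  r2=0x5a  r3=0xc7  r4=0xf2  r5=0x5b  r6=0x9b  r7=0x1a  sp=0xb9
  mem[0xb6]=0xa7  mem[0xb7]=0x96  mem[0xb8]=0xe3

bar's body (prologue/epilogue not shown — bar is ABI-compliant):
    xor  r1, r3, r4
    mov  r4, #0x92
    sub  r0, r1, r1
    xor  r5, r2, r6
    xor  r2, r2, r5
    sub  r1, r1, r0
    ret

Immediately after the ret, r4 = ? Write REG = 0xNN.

REG = 0xf2

prologue: push r4 → mem[0xb8]=0xf2, sp=0xb8
body[0] xor  r1, r3, r4 → r1=0x35
body[1] mov  r4, #0x92 → r4=0x92
body[2] sub  r0, r1, r1 → r0=0x00
body[3] xor  r5, r2, r6 → r5=0xc1
body[4] xor  r2, r2, r5 → r2=0x9b
body[5] sub  r1, r1, r0 → r1=0x35
epilogue: pop r4=0xf2, sp=0xb9
r4 is callee-saved → restored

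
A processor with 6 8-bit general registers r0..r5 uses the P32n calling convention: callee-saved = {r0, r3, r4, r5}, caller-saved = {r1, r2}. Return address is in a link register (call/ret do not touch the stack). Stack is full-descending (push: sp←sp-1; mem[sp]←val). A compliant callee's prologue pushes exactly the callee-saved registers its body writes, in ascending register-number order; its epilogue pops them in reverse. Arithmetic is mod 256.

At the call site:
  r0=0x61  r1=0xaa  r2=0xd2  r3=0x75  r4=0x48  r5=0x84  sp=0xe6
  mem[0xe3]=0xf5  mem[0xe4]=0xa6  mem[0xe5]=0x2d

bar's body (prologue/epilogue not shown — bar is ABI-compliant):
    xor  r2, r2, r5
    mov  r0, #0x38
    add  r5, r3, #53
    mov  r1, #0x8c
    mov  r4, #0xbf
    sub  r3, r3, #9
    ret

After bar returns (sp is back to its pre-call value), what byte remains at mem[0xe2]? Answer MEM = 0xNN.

MEM = 0x84

prologue: push r0 -> mem[0xe5]=0x61, sp=0xe5
prologue: push r3 -> mem[0xe4]=0x75, sp=0xe4
prologue: push r4 -> mem[0xe3]=0x48, sp=0xe3
prologue: push r5 -> mem[0xe2]=0x84, sp=0xe2
body[0] xor  r2, r2, r5 -> r2=0x56
body[1] mov  r0, #0x38 -> r0=0x38
body[2] add  r5, r3, #53 -> r5=0xaa
body[3] mov  r1, #0x8c -> r1=0x8c
body[4] mov  r4, #0xbf -> r4=0xbf
body[5] sub  r3, r3, #9 -> r3=0x6c
epilogue: pop r5=0x84, sp=0xe3
epilogue: pop r4=0x48, sp=0xe4
epilogue: pop r3=0x75, sp=0xe5
epilogue: pop r0=0x61, sp=0xe6
prologue pushed ['r0', 'r3', 'r4', 'r5'] at ['0xe5', '0xe4', '0xe3', '0xe2']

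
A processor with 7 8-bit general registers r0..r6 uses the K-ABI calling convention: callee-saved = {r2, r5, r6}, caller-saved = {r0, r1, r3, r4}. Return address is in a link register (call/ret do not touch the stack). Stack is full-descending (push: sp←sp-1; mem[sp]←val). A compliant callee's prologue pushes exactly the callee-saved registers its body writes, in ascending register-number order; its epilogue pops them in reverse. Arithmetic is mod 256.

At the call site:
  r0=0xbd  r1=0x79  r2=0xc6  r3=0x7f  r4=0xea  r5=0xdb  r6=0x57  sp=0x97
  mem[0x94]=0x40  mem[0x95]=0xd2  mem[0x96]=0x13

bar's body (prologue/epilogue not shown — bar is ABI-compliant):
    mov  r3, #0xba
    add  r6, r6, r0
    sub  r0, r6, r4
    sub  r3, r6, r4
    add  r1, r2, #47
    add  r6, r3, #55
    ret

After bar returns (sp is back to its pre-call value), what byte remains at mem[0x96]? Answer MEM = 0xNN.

prologue: push r6 → mem[0x96]=0x57, sp=0x96
body[0] mov  r3, #0xba → r3=0xba
body[1] add  r6, r6, r0 → r6=0x14
body[2] sub  r0, r6, r4 → r0=0x2a
body[3] sub  r3, r6, r4 → r3=0x2a
body[4] add  r1, r2, #47 → r1=0xf5
body[5] add  r6, r3, #55 → r6=0x61
epilogue: pop r6=0x57, sp=0x97
prologue pushed ['r6'] at ['0x96']

MEM = 0x57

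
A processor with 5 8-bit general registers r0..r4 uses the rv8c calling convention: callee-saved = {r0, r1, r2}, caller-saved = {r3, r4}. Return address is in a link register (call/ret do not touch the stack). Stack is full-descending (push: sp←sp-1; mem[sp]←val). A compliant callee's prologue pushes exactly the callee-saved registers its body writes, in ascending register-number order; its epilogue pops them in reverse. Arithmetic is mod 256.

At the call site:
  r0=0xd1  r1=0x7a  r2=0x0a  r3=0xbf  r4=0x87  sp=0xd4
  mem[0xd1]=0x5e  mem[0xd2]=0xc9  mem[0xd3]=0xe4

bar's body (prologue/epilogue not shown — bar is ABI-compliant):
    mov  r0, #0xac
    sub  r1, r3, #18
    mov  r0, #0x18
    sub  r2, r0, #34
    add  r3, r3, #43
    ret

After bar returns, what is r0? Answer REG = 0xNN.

prologue: push r0 -> mem[0xd3]=0xd1, sp=0xd3
prologue: push r1 -> mem[0xd2]=0x7a, sp=0xd2
prologue: push r2 -> mem[0xd1]=0x0a, sp=0xd1
body[0] mov  r0, #0xac -> r0=0xac
body[1] sub  r1, r3, #18 -> r1=0xad
body[2] mov  r0, #0x18 -> r0=0x18
body[3] sub  r2, r0, #34 -> r2=0xf6
body[4] add  r3, r3, #43 -> r3=0xea
epilogue: pop r2=0x0a, sp=0xd2
epilogue: pop r1=0x7a, sp=0xd3
epilogue: pop r0=0xd1, sp=0xd4
r0 is callee-saved -> restored

REG = 0xd1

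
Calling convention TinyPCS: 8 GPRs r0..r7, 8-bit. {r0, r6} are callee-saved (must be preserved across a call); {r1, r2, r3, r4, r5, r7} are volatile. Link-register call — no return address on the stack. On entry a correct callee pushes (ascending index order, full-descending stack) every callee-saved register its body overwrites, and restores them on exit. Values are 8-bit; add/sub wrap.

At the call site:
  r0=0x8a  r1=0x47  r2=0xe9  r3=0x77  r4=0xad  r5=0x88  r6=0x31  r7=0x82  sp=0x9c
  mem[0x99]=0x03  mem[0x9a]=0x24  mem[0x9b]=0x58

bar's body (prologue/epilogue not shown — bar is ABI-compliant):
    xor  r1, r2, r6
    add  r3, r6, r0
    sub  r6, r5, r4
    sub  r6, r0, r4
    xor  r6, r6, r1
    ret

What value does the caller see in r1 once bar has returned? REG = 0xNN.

prologue: push r6 -> mem[0x9b]=0x31, sp=0x9b
body[0] xor  r1, r2, r6 -> r1=0xd8
body[1] add  r3, r6, r0 -> r3=0xbb
body[2] sub  r6, r5, r4 -> r6=0xdb
body[3] sub  r6, r0, r4 -> r6=0xdd
body[4] xor  r6, r6, r1 -> r6=0x05
epilogue: pop r6=0x31, sp=0x9c
r1 is caller-saved -> body value

REG = 0xd8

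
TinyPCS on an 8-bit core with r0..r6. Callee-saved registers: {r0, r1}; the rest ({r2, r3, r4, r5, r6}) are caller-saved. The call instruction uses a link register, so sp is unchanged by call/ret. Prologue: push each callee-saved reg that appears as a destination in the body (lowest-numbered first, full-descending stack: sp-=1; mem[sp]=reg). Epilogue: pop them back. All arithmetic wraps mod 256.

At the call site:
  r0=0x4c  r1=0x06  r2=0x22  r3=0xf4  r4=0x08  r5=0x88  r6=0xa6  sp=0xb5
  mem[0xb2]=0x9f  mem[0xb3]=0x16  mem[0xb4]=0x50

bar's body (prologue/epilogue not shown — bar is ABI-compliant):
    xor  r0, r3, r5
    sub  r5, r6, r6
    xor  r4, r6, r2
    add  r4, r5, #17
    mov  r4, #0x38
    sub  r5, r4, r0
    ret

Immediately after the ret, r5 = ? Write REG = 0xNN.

prologue: push r0 → mem[0xb4]=0x4c, sp=0xb4
body[0] xor  r0, r3, r5 → r0=0x7c
body[1] sub  r5, r6, r6 → r5=0x00
body[2] xor  r4, r6, r2 → r4=0x84
body[3] add  r4, r5, #17 → r4=0x11
body[4] mov  r4, #0x38 → r4=0x38
body[5] sub  r5, r4, r0 → r5=0xbc
epilogue: pop r0=0x4c, sp=0xb5
r5 is caller-saved → body value

REG = 0xbc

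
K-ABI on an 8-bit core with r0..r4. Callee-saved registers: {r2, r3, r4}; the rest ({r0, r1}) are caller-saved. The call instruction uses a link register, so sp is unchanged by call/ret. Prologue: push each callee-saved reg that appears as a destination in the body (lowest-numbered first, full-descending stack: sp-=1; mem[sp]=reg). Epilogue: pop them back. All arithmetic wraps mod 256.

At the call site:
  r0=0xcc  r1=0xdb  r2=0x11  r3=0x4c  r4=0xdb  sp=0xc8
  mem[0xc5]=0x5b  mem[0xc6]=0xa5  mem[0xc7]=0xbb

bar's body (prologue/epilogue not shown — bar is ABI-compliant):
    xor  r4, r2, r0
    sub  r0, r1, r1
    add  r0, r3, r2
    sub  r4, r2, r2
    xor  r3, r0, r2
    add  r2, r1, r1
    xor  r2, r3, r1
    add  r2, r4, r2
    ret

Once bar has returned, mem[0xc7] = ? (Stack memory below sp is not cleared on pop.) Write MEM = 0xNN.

MEM = 0x11

prologue: push r2 → mem[0xc7]=0x11, sp=0xc7
prologue: push r3 → mem[0xc6]=0x4c, sp=0xc6
prologue: push r4 → mem[0xc5]=0xdb, sp=0xc5
body[0] xor  r4, r2, r0 → r4=0xdd
body[1] sub  r0, r1, r1 → r0=0x00
body[2] add  r0, r3, r2 → r0=0x5d
body[3] sub  r4, r2, r2 → r4=0x00
body[4] xor  r3, r0, r2 → r3=0x4c
body[5] add  r2, r1, r1 → r2=0xb6
body[6] xor  r2, r3, r1 → r2=0x97
body[7] add  r2, r4, r2 → r2=0x97
epilogue: pop r4=0xdb, sp=0xc6
epilogue: pop r3=0x4c, sp=0xc7
epilogue: pop r2=0x11, sp=0xc8
prologue pushed ['r2', 'r3', 'r4'] at ['0xc7', '0xc6', '0xc5']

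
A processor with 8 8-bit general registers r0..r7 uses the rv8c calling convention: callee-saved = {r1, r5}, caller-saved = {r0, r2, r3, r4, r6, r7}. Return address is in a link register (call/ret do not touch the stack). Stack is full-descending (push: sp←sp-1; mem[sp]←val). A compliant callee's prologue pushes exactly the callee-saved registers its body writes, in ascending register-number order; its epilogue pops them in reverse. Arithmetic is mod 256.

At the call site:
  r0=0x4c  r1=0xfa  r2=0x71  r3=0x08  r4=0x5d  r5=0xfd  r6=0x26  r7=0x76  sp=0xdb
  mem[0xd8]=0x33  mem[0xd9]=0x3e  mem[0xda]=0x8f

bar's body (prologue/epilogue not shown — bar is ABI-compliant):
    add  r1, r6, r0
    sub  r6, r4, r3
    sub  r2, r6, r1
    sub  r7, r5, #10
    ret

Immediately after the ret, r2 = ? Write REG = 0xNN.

prologue: push r1 → mem[0xda]=0xfa, sp=0xda
body[0] add  r1, r6, r0 → r1=0x72
body[1] sub  r6, r4, r3 → r6=0x55
body[2] sub  r2, r6, r1 → r2=0xe3
body[3] sub  r7, r5, #10 → r7=0xf3
epilogue: pop r1=0xfa, sp=0xdb
r2 is caller-saved → body value

REG = 0xe3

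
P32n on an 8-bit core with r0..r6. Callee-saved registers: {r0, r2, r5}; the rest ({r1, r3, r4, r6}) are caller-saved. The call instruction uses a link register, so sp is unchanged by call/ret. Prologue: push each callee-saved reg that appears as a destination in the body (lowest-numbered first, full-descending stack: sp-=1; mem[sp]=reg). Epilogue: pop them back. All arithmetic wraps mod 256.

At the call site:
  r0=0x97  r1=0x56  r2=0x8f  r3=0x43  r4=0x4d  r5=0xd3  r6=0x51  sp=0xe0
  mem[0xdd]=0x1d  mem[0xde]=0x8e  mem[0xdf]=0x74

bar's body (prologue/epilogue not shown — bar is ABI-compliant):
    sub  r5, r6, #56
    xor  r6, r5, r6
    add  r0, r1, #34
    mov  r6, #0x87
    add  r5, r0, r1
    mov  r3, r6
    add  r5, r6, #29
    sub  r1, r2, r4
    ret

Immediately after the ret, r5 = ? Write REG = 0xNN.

prologue: push r0 -> mem[0xdf]=0x97, sp=0xdf
prologue: push r5 -> mem[0xde]=0xd3, sp=0xde
body[0] sub  r5, r6, #56 -> r5=0x19
body[1] xor  r6, r5, r6 -> r6=0x48
body[2] add  r0, r1, #34 -> r0=0x78
body[3] mov  r6, #0x87 -> r6=0x87
body[4] add  r5, r0, r1 -> r5=0xce
body[5] mov  r3, r6 -> r3=0x87
body[6] add  r5, r6, #29 -> r5=0xa4
body[7] sub  r1, r2, r4 -> r1=0x42
epilogue: pop r5=0xd3, sp=0xdf
epilogue: pop r0=0x97, sp=0xe0
r5 is callee-saved -> restored

REG = 0xd3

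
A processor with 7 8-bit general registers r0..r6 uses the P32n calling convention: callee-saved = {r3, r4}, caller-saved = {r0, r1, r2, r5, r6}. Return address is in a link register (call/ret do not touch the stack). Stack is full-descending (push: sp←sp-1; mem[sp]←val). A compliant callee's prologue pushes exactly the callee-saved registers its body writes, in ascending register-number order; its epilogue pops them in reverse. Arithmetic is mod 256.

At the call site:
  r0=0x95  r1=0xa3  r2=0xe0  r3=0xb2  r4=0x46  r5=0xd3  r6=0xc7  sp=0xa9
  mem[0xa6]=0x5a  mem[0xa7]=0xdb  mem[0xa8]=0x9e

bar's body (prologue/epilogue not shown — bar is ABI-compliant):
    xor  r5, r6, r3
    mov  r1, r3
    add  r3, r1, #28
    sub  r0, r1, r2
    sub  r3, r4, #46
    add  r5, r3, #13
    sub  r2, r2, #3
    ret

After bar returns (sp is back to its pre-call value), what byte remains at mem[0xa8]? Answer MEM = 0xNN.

MEM = 0xb2

prologue: push r3 -> mem[0xa8]=0xb2, sp=0xa8
body[0] xor  r5, r6, r3 -> r5=0x75
body[1] mov  r1, r3 -> r1=0xb2
body[2] add  r3, r1, #28 -> r3=0xce
body[3] sub  r0, r1, r2 -> r0=0xd2
body[4] sub  r3, r4, #46 -> r3=0x18
body[5] add  r5, r3, #13 -> r5=0x25
body[6] sub  r2, r2, #3 -> r2=0xdd
epilogue: pop r3=0xb2, sp=0xa9
prologue pushed ['r3'] at ['0xa8']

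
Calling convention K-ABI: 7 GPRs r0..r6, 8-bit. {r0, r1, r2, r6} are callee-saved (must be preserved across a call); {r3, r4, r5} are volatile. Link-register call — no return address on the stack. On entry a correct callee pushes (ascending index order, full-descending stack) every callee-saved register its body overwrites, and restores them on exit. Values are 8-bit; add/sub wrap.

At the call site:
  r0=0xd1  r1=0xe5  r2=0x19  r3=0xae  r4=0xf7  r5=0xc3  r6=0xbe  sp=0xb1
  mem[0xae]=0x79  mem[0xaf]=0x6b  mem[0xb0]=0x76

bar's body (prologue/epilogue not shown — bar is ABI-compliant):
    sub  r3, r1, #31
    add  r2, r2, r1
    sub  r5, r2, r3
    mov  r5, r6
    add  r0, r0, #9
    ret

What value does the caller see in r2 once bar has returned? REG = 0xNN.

prologue: push r0 → mem[0xb0]=0xd1, sp=0xb0
prologue: push r2 → mem[0xaf]=0x19, sp=0xaf
body[0] sub  r3, r1, #31 → r3=0xc6
body[1] add  r2, r2, r1 → r2=0xfe
body[2] sub  r5, r2, r3 → r5=0x38
body[3] mov  r5, r6 → r5=0xbe
body[4] add  r0, r0, #9 → r0=0xda
epilogue: pop r2=0x19, sp=0xb0
epilogue: pop r0=0xd1, sp=0xb1
r2 is callee-saved → restored

REG = 0x19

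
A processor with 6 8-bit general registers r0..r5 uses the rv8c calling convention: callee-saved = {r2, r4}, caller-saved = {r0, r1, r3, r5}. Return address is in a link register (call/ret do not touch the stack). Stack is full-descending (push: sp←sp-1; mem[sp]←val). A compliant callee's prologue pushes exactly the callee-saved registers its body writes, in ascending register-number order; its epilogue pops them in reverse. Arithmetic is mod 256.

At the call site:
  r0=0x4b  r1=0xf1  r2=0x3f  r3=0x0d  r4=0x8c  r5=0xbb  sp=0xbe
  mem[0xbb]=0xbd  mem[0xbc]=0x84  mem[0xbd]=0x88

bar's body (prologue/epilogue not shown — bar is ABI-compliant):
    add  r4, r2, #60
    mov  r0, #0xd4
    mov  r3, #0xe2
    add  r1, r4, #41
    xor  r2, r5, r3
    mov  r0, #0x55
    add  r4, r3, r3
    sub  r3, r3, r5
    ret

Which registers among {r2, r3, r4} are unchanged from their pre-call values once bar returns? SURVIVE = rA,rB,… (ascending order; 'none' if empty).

SURVIVE = r2,r4

prologue: push r2 -> mem[0xbd]=0x3f, sp=0xbd
prologue: push r4 -> mem[0xbc]=0x8c, sp=0xbc
body[0] add  r4, r2, #60 -> r4=0x7b
body[1] mov  r0, #0xd4 -> r0=0xd4
body[2] mov  r3, #0xe2 -> r3=0xe2
body[3] add  r1, r4, #41 -> r1=0xa4
body[4] xor  r2, r5, r3 -> r2=0x59
body[5] mov  r0, #0x55 -> r0=0x55
body[6] add  r4, r3, r3 -> r4=0xc4
body[7] sub  r3, r3, r5 -> r3=0x27
epilogue: pop r4=0x8c, sp=0xbd
epilogue: pop r2=0x3f, sp=0xbe
r2: callee-saved, written=True
r3: caller-saved, written=True
r4: callee-saved, written=True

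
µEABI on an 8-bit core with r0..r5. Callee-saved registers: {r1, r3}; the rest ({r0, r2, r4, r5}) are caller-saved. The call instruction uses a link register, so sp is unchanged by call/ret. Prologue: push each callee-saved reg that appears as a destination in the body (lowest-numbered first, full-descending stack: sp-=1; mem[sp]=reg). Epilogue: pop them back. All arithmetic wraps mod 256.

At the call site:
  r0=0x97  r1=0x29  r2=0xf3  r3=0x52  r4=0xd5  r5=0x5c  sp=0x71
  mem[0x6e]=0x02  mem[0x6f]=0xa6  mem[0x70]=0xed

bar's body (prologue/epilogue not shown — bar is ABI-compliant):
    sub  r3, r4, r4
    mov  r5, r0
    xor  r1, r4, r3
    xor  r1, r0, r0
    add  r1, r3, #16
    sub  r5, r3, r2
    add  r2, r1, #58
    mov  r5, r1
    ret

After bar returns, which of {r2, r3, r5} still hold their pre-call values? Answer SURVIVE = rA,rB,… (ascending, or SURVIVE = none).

SURVIVE = r3

prologue: push r1 -> mem[0x70]=0x29, sp=0x70
prologue: push r3 -> mem[0x6f]=0x52, sp=0x6f
body[0] sub  r3, r4, r4 -> r3=0x00
body[1] mov  r5, r0 -> r5=0x97
body[2] xor  r1, r4, r3 -> r1=0xd5
body[3] xor  r1, r0, r0 -> r1=0x00
body[4] add  r1, r3, #16 -> r1=0x10
body[5] sub  r5, r3, r2 -> r5=0x0d
body[6] add  r2, r1, #58 -> r2=0x4a
body[7] mov  r5, r1 -> r5=0x10
epilogue: pop r3=0x52, sp=0x70
epilogue: pop r1=0x29, sp=0x71
r2: caller-saved, written=True
r3: callee-saved, written=True
r5: caller-saved, written=True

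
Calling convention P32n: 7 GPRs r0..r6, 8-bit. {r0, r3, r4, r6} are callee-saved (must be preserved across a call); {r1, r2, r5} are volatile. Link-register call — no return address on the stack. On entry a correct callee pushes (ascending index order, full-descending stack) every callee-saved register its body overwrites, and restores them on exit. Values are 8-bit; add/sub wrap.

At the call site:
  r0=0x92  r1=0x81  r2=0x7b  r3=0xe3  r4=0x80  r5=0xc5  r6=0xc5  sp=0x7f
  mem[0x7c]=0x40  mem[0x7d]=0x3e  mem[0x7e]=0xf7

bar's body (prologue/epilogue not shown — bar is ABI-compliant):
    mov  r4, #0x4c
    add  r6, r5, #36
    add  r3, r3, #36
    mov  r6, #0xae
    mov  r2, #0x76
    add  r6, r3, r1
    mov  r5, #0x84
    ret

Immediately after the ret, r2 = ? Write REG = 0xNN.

REG = 0x76

prologue: push r3 -> mem[0x7e]=0xe3, sp=0x7e
prologue: push r4 -> mem[0x7d]=0x80, sp=0x7d
prologue: push r6 -> mem[0x7c]=0xc5, sp=0x7c
body[0] mov  r4, #0x4c -> r4=0x4c
body[1] add  r6, r5, #36 -> r6=0xe9
body[2] add  r3, r3, #36 -> r3=0x07
body[3] mov  r6, #0xae -> r6=0xae
body[4] mov  r2, #0x76 -> r2=0x76
body[5] add  r6, r3, r1 -> r6=0x88
body[6] mov  r5, #0x84 -> r5=0x84
epilogue: pop r6=0xc5, sp=0x7d
epilogue: pop r4=0x80, sp=0x7e
epilogue: pop r3=0xe3, sp=0x7f
r2 is caller-saved -> body value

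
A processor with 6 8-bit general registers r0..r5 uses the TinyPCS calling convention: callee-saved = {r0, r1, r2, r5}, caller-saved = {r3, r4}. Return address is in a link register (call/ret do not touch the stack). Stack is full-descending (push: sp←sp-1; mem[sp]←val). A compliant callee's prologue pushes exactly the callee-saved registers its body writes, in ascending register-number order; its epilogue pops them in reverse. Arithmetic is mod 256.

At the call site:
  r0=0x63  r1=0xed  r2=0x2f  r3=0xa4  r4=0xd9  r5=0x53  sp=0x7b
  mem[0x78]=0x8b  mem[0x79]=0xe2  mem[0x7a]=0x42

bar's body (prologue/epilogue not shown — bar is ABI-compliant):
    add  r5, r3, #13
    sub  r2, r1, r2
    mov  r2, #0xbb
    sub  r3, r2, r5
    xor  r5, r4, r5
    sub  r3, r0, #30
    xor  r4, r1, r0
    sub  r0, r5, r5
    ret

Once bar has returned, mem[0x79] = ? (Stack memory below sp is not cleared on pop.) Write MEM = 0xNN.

prologue: push r0 → mem[0x7a]=0x63, sp=0x7a
prologue: push r2 → mem[0x79]=0x2f, sp=0x79
prologue: push r5 → mem[0x78]=0x53, sp=0x78
body[0] add  r5, r3, #13 → r5=0xb1
body[1] sub  r2, r1, r2 → r2=0xbe
body[2] mov  r2, #0xbb → r2=0xbb
body[3] sub  r3, r2, r5 → r3=0x0a
body[4] xor  r5, r4, r5 → r5=0x68
body[5] sub  r3, r0, #30 → r3=0x45
body[6] xor  r4, r1, r0 → r4=0x8e
body[7] sub  r0, r5, r5 → r0=0x00
epilogue: pop r5=0x53, sp=0x79
epilogue: pop r2=0x2f, sp=0x7a
epilogue: pop r0=0x63, sp=0x7b
prologue pushed ['r0', 'r2', 'r5'] at ['0x7a', '0x79', '0x78']

MEM = 0x2f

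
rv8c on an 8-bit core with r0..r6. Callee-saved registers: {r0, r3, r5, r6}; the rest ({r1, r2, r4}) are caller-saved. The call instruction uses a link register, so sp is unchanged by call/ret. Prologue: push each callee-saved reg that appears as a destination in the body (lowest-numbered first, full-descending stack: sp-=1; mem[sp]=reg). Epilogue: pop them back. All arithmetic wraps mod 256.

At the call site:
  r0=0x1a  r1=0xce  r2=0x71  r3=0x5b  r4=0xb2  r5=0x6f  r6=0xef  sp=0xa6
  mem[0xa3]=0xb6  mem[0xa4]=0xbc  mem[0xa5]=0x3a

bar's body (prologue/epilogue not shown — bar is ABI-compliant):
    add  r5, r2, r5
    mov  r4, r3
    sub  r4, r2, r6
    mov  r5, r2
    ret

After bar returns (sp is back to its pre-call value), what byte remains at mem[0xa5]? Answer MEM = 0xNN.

MEM = 0x6f

prologue: push r5 -> mem[0xa5]=0x6f, sp=0xa5
body[0] add  r5, r2, r5 -> r5=0xe0
body[1] mov  r4, r3 -> r4=0x5b
body[2] sub  r4, r2, r6 -> r4=0x82
body[3] mov  r5, r2 -> r5=0x71
epilogue: pop r5=0x6f, sp=0xa6
prologue pushed ['r5'] at ['0xa5']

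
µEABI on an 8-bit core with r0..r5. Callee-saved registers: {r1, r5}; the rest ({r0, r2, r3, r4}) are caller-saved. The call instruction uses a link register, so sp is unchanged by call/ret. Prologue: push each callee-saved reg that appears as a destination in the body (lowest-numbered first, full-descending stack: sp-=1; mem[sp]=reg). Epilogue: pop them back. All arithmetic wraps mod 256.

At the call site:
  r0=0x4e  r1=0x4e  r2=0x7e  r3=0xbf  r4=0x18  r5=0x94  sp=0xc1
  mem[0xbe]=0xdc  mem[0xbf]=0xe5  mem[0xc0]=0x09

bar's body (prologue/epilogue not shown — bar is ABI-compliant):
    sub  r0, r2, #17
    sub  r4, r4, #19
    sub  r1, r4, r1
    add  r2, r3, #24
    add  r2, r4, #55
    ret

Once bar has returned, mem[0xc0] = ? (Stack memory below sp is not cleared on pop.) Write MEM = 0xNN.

prologue: push r1 → mem[0xc0]=0x4e, sp=0xc0
body[0] sub  r0, r2, #17 → r0=0x6d
body[1] sub  r4, r4, #19 → r4=0x05
body[2] sub  r1, r4, r1 → r1=0xb7
body[3] add  r2, r3, #24 → r2=0xd7
body[4] add  r2, r4, #55 → r2=0x3c
epilogue: pop r1=0x4e, sp=0xc1
prologue pushed ['r1'] at ['0xc0']

MEM = 0x4e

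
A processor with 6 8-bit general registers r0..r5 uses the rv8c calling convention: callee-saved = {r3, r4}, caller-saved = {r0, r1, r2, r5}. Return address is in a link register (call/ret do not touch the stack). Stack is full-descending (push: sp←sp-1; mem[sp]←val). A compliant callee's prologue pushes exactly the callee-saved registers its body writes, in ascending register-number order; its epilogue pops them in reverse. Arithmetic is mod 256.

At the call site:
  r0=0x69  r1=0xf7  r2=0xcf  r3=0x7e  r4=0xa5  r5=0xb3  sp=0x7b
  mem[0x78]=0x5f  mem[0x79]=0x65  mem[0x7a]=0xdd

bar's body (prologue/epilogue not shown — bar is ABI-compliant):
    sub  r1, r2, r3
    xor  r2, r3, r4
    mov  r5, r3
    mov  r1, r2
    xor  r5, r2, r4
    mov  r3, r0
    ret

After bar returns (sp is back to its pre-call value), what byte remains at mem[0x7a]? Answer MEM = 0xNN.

prologue: push r3 → mem[0x7a]=0x7e, sp=0x7a
body[0] sub  r1, r2, r3 → r1=0x51
body[1] xor  r2, r3, r4 → r2=0xdb
body[2] mov  r5, r3 → r5=0x7e
body[3] mov  r1, r2 → r1=0xdb
body[4] xor  r5, r2, r4 → r5=0x7e
body[5] mov  r3, r0 → r3=0x69
epilogue: pop r3=0x7e, sp=0x7b
prologue pushed ['r3'] at ['0x7a']

MEM = 0x7e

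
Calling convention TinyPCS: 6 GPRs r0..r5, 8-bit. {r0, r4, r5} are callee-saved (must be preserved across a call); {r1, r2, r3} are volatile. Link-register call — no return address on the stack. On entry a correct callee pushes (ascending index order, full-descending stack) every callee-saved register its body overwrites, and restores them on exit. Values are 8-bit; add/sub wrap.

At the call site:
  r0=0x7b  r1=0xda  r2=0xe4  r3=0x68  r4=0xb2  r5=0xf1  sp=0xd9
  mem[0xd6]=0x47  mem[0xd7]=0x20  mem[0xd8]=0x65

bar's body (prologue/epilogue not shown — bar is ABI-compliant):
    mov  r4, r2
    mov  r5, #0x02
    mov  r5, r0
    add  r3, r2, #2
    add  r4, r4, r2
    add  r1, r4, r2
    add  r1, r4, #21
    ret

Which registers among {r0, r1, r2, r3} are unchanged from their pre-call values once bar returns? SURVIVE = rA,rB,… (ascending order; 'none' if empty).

SURVIVE = r0,r2

prologue: push r4 -> mem[0xd8]=0xb2, sp=0xd8
prologue: push r5 -> mem[0xd7]=0xf1, sp=0xd7
body[0] mov  r4, r2 -> r4=0xe4
body[1] mov  r5, #0x02 -> r5=0x02
body[2] mov  r5, r0 -> r5=0x7b
body[3] add  r3, r2, #2 -> r3=0xe6
body[4] add  r4, r4, r2 -> r4=0xc8
body[5] add  r1, r4, r2 -> r1=0xac
body[6] add  r1, r4, #21 -> r1=0xdd
epilogue: pop r5=0xf1, sp=0xd8
epilogue: pop r4=0xb2, sp=0xd9
r0: callee-saved, written=False
r1: caller-saved, written=True
r2: caller-saved, written=False
r3: caller-saved, written=True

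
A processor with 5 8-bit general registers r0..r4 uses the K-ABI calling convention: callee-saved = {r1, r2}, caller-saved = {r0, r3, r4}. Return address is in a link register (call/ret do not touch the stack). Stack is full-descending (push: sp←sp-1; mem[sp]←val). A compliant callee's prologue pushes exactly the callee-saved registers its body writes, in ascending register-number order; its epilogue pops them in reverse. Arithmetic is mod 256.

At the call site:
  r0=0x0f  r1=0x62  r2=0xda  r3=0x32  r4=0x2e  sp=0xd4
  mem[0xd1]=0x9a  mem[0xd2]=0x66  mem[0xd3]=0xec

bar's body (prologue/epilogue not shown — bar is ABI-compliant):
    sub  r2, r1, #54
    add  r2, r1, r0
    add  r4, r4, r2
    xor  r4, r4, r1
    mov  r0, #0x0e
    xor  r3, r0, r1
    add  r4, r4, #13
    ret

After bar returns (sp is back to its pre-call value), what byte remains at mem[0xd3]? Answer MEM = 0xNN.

prologue: push r2 -> mem[0xd3]=0xda, sp=0xd3
body[0] sub  r2, r1, #54 -> r2=0x2c
body[1] add  r2, r1, r0 -> r2=0x71
body[2] add  r4, r4, r2 -> r4=0x9f
body[3] xor  r4, r4, r1 -> r4=0xfd
body[4] mov  r0, #0x0e -> r0=0x0e
body[5] xor  r3, r0, r1 -> r3=0x6c
body[6] add  r4, r4, #13 -> r4=0x0a
epilogue: pop r2=0xda, sp=0xd4
prologue pushed ['r2'] at ['0xd3']

MEM = 0xda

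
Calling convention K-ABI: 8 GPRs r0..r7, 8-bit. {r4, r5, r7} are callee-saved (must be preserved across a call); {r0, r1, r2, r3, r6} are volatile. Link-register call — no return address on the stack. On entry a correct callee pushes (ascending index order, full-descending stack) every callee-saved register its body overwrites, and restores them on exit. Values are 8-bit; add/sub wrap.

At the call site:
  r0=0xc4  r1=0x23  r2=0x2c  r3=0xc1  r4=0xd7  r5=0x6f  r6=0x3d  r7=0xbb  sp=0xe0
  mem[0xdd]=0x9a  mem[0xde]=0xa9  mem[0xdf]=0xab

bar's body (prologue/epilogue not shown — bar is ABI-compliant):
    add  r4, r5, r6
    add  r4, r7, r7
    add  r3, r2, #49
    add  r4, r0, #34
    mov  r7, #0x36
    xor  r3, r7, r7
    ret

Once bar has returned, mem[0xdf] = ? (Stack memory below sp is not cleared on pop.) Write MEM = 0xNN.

prologue: push r4 -> mem[0xdf]=0xd7, sp=0xdf
prologue: push r7 -> mem[0xde]=0xbb, sp=0xde
body[0] add  r4, r5, r6 -> r4=0xac
body[1] add  r4, r7, r7 -> r4=0x76
body[2] add  r3, r2, #49 -> r3=0x5d
body[3] add  r4, r0, #34 -> r4=0xe6
body[4] mov  r7, #0x36 -> r7=0x36
body[5] xor  r3, r7, r7 -> r3=0x00
epilogue: pop r7=0xbb, sp=0xdf
epilogue: pop r4=0xd7, sp=0xe0
prologue pushed ['r4', 'r7'] at ['0xdf', '0xde']

MEM = 0xd7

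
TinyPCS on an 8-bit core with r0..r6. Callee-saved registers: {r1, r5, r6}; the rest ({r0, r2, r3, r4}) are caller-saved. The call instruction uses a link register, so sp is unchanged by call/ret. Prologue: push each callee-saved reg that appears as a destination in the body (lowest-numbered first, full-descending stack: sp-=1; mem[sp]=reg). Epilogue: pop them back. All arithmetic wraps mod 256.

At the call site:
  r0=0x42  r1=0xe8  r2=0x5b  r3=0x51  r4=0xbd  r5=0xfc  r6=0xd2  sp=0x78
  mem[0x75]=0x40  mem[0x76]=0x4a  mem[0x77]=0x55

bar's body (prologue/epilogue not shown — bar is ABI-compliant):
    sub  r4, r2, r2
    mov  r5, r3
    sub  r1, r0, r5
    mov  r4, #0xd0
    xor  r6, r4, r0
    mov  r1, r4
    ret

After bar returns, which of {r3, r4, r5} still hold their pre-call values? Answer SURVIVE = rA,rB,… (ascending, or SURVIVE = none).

prologue: push r1 -> mem[0x77]=0xe8, sp=0x77
prologue: push r5 -> mem[0x76]=0xfc, sp=0x76
prologue: push r6 -> mem[0x75]=0xd2, sp=0x75
body[0] sub  r4, r2, r2 -> r4=0x00
body[1] mov  r5, r3 -> r5=0x51
body[2] sub  r1, r0, r5 -> r1=0xf1
body[3] mov  r4, #0xd0 -> r4=0xd0
body[4] xor  r6, r4, r0 -> r6=0x92
body[5] mov  r1, r4 -> r1=0xd0
epilogue: pop r6=0xd2, sp=0x76
epilogue: pop r5=0xfc, sp=0x77
epilogue: pop r1=0xe8, sp=0x78
r3: caller-saved, written=False
r4: caller-saved, written=True
r5: callee-saved, written=True

SURVIVE = r3,r5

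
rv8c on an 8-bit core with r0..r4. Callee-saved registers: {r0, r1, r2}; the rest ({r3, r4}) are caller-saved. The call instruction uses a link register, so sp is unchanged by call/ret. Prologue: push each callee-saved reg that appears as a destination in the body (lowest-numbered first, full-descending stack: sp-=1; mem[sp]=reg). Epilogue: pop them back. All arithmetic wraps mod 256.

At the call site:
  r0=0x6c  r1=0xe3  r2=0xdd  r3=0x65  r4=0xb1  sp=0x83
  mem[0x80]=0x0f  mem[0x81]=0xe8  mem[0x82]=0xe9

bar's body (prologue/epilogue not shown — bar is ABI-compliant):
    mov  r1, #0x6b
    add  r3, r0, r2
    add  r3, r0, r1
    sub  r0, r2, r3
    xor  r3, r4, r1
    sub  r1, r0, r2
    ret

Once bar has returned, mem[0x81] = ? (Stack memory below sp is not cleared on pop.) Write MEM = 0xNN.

prologue: push r0 → mem[0x82]=0x6c, sp=0x82
prologue: push r1 → mem[0x81]=0xe3, sp=0x81
body[0] mov  r1, #0x6b → r1=0x6b
body[1] add  r3, r0, r2 → r3=0x49
body[2] add  r3, r0, r1 → r3=0xd7
body[3] sub  r0, r2, r3 → r0=0x06
body[4] xor  r3, r4, r1 → r3=0xda
body[5] sub  r1, r0, r2 → r1=0x29
epilogue: pop r1=0xe3, sp=0x82
epilogue: pop r0=0x6c, sp=0x83
prologue pushed ['r0', 'r1'] at ['0x82', '0x81']

MEM = 0xe3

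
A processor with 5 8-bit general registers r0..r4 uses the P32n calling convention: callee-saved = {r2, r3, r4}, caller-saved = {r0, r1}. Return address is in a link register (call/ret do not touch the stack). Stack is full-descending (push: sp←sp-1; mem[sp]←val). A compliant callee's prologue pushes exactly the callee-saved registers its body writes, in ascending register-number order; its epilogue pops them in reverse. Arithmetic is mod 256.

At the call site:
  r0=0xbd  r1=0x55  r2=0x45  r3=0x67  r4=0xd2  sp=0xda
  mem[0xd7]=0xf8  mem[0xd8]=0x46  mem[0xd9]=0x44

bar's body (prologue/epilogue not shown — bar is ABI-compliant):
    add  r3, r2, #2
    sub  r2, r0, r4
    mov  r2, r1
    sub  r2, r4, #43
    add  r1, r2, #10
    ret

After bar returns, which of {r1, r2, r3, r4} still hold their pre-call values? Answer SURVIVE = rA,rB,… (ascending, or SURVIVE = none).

prologue: push r2 → mem[0xd9]=0x45, sp=0xd9
prologue: push r3 → mem[0xd8]=0x67, sp=0xd8
body[0] add  r3, r2, #2 → r3=0x47
body[1] sub  r2, r0, r4 → r2=0xeb
body[2] mov  r2, r1 → r2=0x55
body[3] sub  r2, r4, #43 → r2=0xa7
body[4] add  r1, r2, #10 → r1=0xb1
epilogue: pop r3=0x67, sp=0xd9
epilogue: pop r2=0x45, sp=0xda
r1: caller-saved, written=True
r2: callee-saved, written=True
r3: callee-saved, written=True
r4: callee-saved, written=False

SURVIVE = r2,r3,r4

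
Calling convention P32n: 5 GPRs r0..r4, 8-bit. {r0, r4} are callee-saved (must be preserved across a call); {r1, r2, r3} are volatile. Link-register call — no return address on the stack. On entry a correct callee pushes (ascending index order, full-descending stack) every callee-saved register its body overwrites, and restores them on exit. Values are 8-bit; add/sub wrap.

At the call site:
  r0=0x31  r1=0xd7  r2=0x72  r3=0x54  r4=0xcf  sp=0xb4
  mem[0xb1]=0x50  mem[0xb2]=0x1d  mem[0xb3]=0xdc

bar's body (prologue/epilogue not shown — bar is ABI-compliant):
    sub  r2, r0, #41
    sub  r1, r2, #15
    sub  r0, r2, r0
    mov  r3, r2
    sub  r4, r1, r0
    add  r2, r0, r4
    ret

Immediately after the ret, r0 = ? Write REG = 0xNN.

REG = 0x31

prologue: push r0 -> mem[0xb3]=0x31, sp=0xb3
prologue: push r4 -> mem[0xb2]=0xcf, sp=0xb2
body[0] sub  r2, r0, #41 -> r2=0x08
body[1] sub  r1, r2, #15 -> r1=0xf9
body[2] sub  r0, r2, r0 -> r0=0xd7
body[3] mov  r3, r2 -> r3=0x08
body[4] sub  r4, r1, r0 -> r4=0x22
body[5] add  r2, r0, r4 -> r2=0xf9
epilogue: pop r4=0xcf, sp=0xb3
epilogue: pop r0=0x31, sp=0xb4
r0 is callee-saved -> restored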